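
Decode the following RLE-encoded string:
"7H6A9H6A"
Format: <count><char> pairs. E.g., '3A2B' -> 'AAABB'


Expanding each <count><char> pair:
  7H -> 'HHHHHHH'
  6A -> 'AAAAAA'
  9H -> 'HHHHHHHHH'
  6A -> 'AAAAAA'

Decoded = HHHHHHHAAAAAAHHHHHHHHHAAAAAA


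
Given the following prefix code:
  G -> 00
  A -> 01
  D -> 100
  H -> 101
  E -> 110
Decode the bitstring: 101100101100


Decoding step by step:
Bits 101 -> H
Bits 100 -> D
Bits 101 -> H
Bits 100 -> D


Decoded message: HDHD


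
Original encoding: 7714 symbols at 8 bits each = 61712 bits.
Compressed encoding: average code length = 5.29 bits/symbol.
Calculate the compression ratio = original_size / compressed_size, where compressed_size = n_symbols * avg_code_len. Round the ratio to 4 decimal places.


original_size = n_symbols * orig_bits = 7714 * 8 = 61712 bits
compressed_size = n_symbols * avg_code_len = 7714 * 5.29 = 40807.06 bits
ratio = original_size / compressed_size = 61712 / 40807.06 = 1.5123

Compression ratio = 1.5123


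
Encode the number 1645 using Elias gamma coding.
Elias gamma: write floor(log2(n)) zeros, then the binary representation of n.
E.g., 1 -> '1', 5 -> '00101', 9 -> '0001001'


num_bits = floor(log2(1645)) + 1 = 11
leading_zeros = num_bits - 1 = 10
binary(1645) = 11001101101

Elias gamma(1645) = '0000000000' + '11001101101' = 000000000011001101101 (21 bits)


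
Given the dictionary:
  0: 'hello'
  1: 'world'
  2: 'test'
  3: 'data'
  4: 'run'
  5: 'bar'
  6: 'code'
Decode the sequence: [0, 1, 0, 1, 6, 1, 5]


Look up each index in the dictionary:
  0 -> 'hello'
  1 -> 'world'
  0 -> 'hello'
  1 -> 'world'
  6 -> 'code'
  1 -> 'world'
  5 -> 'bar'

Decoded: "hello world hello world code world bar"


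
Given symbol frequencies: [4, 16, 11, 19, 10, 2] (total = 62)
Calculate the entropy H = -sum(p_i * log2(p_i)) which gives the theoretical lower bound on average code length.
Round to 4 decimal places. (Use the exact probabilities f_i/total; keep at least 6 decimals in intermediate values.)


Per-symbol terms -p_i * log2(p_i) with p_i = f_i/62:
  p = 4/62 = 0.064516: log2(p) = -3.954196, -p*log2(p) = 0.255109
  p = 16/62 = 0.258065: log2(p) = -1.954196, -p*log2(p) = 0.504309
  p = 11/62 = 0.177419: log2(p) = -2.494765, -p*log2(p) = 0.442620
  p = 19/62 = 0.306452: log2(p) = -1.706269, -p*log2(p) = 0.522889
  p = 10/62 = 0.161290: log2(p) = -2.632268, -p*log2(p) = 0.424559
  p = 2/62 = 0.032258: log2(p) = -4.954196, -p*log2(p) = 0.159813
H = 0.255109 + 0.504309 + 0.442620 + 0.522889 + 0.424559 + 0.159813 = 2.309299

H = 2.3093 bits/symbol


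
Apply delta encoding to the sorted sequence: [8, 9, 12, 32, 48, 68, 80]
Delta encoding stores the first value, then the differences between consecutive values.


First value: 8
Deltas:
  9 - 8 = 1
  12 - 9 = 3
  32 - 12 = 20
  48 - 32 = 16
  68 - 48 = 20
  80 - 68 = 12


Delta encoded: [8, 1, 3, 20, 16, 20, 12]


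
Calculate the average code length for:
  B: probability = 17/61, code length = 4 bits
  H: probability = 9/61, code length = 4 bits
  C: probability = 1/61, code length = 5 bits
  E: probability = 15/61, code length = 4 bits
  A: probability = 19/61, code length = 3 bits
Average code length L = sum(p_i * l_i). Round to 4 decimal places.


Weighted contributions p_i * l_i:
  B: (17/61) * 4 = 68/61
  H: (9/61) * 4 = 36/61
  C: (1/61) * 5 = 5/61
  E: (15/61) * 4 = 60/61
  A: (19/61) * 3 = 57/61
Sum = (68 + 36 + 5 + 60 + 57)/61 = 226/61

L = 226/61 = 3.7049 bits/symbol


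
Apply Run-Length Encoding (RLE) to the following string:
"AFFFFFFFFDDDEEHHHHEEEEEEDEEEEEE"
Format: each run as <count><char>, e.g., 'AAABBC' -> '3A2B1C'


Scanning runs left to right:
  i=0: run of 'A' x 1 -> '1A'
  i=1: run of 'F' x 8 -> '8F'
  i=9: run of 'D' x 3 -> '3D'
  i=12: run of 'E' x 2 -> '2E'
  i=14: run of 'H' x 4 -> '4H'
  i=18: run of 'E' x 6 -> '6E'
  i=24: run of 'D' x 1 -> '1D'
  i=25: run of 'E' x 6 -> '6E'

RLE = 1A8F3D2E4H6E1D6E


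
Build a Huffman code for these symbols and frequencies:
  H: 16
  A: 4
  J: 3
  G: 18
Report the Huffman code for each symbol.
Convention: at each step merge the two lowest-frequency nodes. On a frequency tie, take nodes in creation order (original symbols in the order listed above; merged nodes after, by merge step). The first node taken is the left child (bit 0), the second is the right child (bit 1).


Huffman tree construction:
Step 1: Merge J(3) + A(4) = 7
Step 2: Merge (J+A)(7) + H(16) = 23
Step 3: Merge G(18) + ((J+A)+H)(23) = 41
Read each symbol's code off the tree from the root (left child = 0, right child = 1).

Codes:
  H: 11 (length 2)
  A: 101 (length 3)
  J: 100 (length 3)
  G: 0 (length 1)
Average code length: 71/41 = 1.7317 bits/symbol


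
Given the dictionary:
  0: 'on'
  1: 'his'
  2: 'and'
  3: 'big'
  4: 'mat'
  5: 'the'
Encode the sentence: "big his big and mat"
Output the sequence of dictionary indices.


Look up each word in the dictionary:
  'big' -> 3
  'his' -> 1
  'big' -> 3
  'and' -> 2
  'mat' -> 4

Encoded: [3, 1, 3, 2, 4]


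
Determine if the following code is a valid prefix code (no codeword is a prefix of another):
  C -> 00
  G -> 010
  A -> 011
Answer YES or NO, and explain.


Checking each pair (does one codeword prefix another?):
  C='00' vs G='010': no prefix
  C='00' vs A='011': no prefix
  G='010' vs C='00': no prefix
  G='010' vs A='011': no prefix
  A='011' vs C='00': no prefix
  A='011' vs G='010': no prefix
No violation found over all pairs.

YES -- this is a valid prefix code. No codeword is a prefix of any other codeword.


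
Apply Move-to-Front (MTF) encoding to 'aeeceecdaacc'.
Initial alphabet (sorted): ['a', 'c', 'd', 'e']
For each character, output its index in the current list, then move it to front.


MTF encoding:
'a': index 0 in ['a', 'c', 'd', 'e'] -> ['a', 'c', 'd', 'e']
'e': index 3 in ['a', 'c', 'd', 'e'] -> ['e', 'a', 'c', 'd']
'e': index 0 in ['e', 'a', 'c', 'd'] -> ['e', 'a', 'c', 'd']
'c': index 2 in ['e', 'a', 'c', 'd'] -> ['c', 'e', 'a', 'd']
'e': index 1 in ['c', 'e', 'a', 'd'] -> ['e', 'c', 'a', 'd']
'e': index 0 in ['e', 'c', 'a', 'd'] -> ['e', 'c', 'a', 'd']
'c': index 1 in ['e', 'c', 'a', 'd'] -> ['c', 'e', 'a', 'd']
'd': index 3 in ['c', 'e', 'a', 'd'] -> ['d', 'c', 'e', 'a']
'a': index 3 in ['d', 'c', 'e', 'a'] -> ['a', 'd', 'c', 'e']
'a': index 0 in ['a', 'd', 'c', 'e'] -> ['a', 'd', 'c', 'e']
'c': index 2 in ['a', 'd', 'c', 'e'] -> ['c', 'a', 'd', 'e']
'c': index 0 in ['c', 'a', 'd', 'e'] -> ['c', 'a', 'd', 'e']


Output: [0, 3, 0, 2, 1, 0, 1, 3, 3, 0, 2, 0]


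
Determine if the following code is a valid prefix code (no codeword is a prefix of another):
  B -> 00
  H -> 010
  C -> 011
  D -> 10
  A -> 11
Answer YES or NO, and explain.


Checking each pair (does one codeword prefix another?):
  B='00' vs H='010': no prefix
  B='00' vs C='011': no prefix
  B='00' vs D='10': no prefix
  B='00' vs A='11': no prefix
  H='010' vs B='00': no prefix
  H='010' vs C='011': no prefix
  H='010' vs D='10': no prefix
  H='010' vs A='11': no prefix
  C='011' vs B='00': no prefix
  C='011' vs H='010': no prefix
  C='011' vs D='10': no prefix
  C='011' vs A='11': no prefix
  D='10' vs B='00': no prefix
  D='10' vs H='010': no prefix
  D='10' vs C='011': no prefix
  D='10' vs A='11': no prefix
  A='11' vs B='00': no prefix
  A='11' vs H='010': no prefix
  A='11' vs C='011': no prefix
  A='11' vs D='10': no prefix
No violation found over all pairs.

YES -- this is a valid prefix code. No codeword is a prefix of any other codeword.


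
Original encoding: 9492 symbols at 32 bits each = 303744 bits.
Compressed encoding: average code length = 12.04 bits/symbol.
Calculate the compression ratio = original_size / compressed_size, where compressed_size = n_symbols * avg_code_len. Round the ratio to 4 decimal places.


original_size = n_symbols * orig_bits = 9492 * 32 = 303744 bits
compressed_size = n_symbols * avg_code_len = 9492 * 12.04 = 114283.68 bits
ratio = original_size / compressed_size = 303744 / 114283.68 = 2.6578

Compression ratio = 2.6578


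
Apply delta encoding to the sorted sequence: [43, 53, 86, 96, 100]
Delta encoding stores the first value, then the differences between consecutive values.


First value: 43
Deltas:
  53 - 43 = 10
  86 - 53 = 33
  96 - 86 = 10
  100 - 96 = 4


Delta encoded: [43, 10, 33, 10, 4]


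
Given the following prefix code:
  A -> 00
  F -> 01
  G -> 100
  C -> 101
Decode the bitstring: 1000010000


Decoding step by step:
Bits 100 -> G
Bits 00 -> A
Bits 100 -> G
Bits 00 -> A


Decoded message: GAGA


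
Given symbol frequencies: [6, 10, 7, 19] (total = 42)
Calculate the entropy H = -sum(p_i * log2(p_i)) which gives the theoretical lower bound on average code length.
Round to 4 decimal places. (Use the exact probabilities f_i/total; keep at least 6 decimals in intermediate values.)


Per-symbol terms -p_i * log2(p_i) with p_i = f_i/42:
  p = 6/42 = 0.142857: log2(p) = -2.807355, -p*log2(p) = 0.401051
  p = 10/42 = 0.238095: log2(p) = -2.070389, -p*log2(p) = 0.492950
  p = 7/42 = 0.166667: log2(p) = -2.584963, -p*log2(p) = 0.430827
  p = 19/42 = 0.452381: log2(p) = -1.144390, -p*log2(p) = 0.517700
H = 0.401051 + 0.492950 + 0.430827 + 0.517700 = 1.842528

H = 1.8425 bits/symbol


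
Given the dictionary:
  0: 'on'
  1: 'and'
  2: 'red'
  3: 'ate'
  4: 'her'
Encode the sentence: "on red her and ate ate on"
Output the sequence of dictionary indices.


Look up each word in the dictionary:
  'on' -> 0
  'red' -> 2
  'her' -> 4
  'and' -> 1
  'ate' -> 3
  'ate' -> 3
  'on' -> 0

Encoded: [0, 2, 4, 1, 3, 3, 0]


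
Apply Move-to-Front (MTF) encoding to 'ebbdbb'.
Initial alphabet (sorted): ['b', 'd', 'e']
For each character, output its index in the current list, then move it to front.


MTF encoding:
'e': index 2 in ['b', 'd', 'e'] -> ['e', 'b', 'd']
'b': index 1 in ['e', 'b', 'd'] -> ['b', 'e', 'd']
'b': index 0 in ['b', 'e', 'd'] -> ['b', 'e', 'd']
'd': index 2 in ['b', 'e', 'd'] -> ['d', 'b', 'e']
'b': index 1 in ['d', 'b', 'e'] -> ['b', 'd', 'e']
'b': index 0 in ['b', 'd', 'e'] -> ['b', 'd', 'e']


Output: [2, 1, 0, 2, 1, 0]


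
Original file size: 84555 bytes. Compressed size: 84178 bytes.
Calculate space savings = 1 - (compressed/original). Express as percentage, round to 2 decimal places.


ratio = compressed/original = 84178/84555 = 0.995541
savings = 1 - ratio = 1 - 0.995541 = 0.004459
as a percentage: 0.004459 * 100 = 0.45%

Space savings = 1 - 84178/84555 = 0.45%


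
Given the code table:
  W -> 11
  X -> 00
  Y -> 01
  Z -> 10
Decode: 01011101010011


Decoding:
01 -> Y
01 -> Y
11 -> W
01 -> Y
01 -> Y
00 -> X
11 -> W


Result: YYWYYXW


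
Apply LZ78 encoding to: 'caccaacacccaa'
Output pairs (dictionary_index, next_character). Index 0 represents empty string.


LZ78 encoding steps:
Dictionary: {0: ''}
Step 1: w='' (idx 0), next='c' -> output (0, 'c'), add 'c' as idx 1
Step 2: w='' (idx 0), next='a' -> output (0, 'a'), add 'a' as idx 2
Step 3: w='c' (idx 1), next='c' -> output (1, 'c'), add 'cc' as idx 3
Step 4: w='a' (idx 2), next='a' -> output (2, 'a'), add 'aa' as idx 4
Step 5: w='c' (idx 1), next='a' -> output (1, 'a'), add 'ca' as idx 5
Step 6: w='cc' (idx 3), next='c' -> output (3, 'c'), add 'ccc' as idx 6
Step 7: w='aa' (idx 4), end of input -> output (4, '')


Encoded: [(0, 'c'), (0, 'a'), (1, 'c'), (2, 'a'), (1, 'a'), (3, 'c'), (4, '')]


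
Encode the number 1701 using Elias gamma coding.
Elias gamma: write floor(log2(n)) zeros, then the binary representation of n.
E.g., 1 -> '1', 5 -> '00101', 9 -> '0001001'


num_bits = floor(log2(1701)) + 1 = 11
leading_zeros = num_bits - 1 = 10
binary(1701) = 11010100101

Elias gamma(1701) = '0000000000' + '11010100101' = 000000000011010100101 (21 bits)


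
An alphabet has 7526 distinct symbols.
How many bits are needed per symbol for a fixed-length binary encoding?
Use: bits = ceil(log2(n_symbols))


log2(7526) = 12.8777
Bracket: 2^12 = 4096 < 7526 <= 2^13 = 8192
So ceil(log2(7526)) = 13

bits = ceil(log2(7526)) = ceil(12.8777) = 13 bits


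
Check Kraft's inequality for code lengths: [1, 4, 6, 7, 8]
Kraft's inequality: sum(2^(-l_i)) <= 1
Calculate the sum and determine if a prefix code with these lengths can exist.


Sum = 2^(-1) + 2^(-4) + 2^(-6) + 2^(-7) + 2^(-8)
    = 0.5 + 0.0625 + 0.015625 + 0.0078125 + 0.00390625
    = 151/256 = 0.58984375
Since 0.58984375 <= 1, Kraft's inequality IS satisfied.
A prefix code with these lengths CAN exist.

Kraft sum = 0.58984375. Satisfied.


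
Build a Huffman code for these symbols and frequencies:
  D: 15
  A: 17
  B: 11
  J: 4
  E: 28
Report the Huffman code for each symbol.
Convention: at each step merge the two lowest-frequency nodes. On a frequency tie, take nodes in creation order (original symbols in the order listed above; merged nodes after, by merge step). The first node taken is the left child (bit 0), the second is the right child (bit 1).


Huffman tree construction:
Step 1: Merge J(4) + B(11) = 15
Step 2: Merge D(15) + (J+B)(15) = 30
Step 3: Merge A(17) + E(28) = 45
Step 4: Merge (D+(J+B))(30) + (A+E)(45) = 75
Read each symbol's code off the tree from the root (left child = 0, right child = 1).

Codes:
  D: 00 (length 2)
  A: 10 (length 2)
  B: 011 (length 3)
  J: 010 (length 3)
  E: 11 (length 2)
Average code length: 165/75 = 2.2000 bits/symbol


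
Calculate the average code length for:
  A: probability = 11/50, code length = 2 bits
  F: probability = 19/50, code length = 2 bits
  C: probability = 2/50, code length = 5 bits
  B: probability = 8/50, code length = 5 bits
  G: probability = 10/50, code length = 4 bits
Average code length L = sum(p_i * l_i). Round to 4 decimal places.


Weighted contributions p_i * l_i:
  A: (11/50) * 2 = 22/50
  F: (19/50) * 2 = 38/50
  C: (2/50) * 5 = 10/50
  B: (8/50) * 5 = 40/50
  G: (10/50) * 4 = 40/50
Sum = (22 + 38 + 10 + 40 + 40)/50 = 150/50

L = 150/50 = 3.0000 bits/symbol


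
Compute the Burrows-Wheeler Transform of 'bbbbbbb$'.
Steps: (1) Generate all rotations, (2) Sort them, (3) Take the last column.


Rotations (sorted):
  0: $bbbbbbb -> last char: b
  1: b$bbbbbb -> last char: b
  2: bb$bbbbb -> last char: b
  3: bbb$bbbb -> last char: b
  4: bbbb$bbb -> last char: b
  5: bbbbb$bb -> last char: b
  6: bbbbbb$b -> last char: b
  7: bbbbbbb$ -> last char: $


BWT = bbbbbbb$


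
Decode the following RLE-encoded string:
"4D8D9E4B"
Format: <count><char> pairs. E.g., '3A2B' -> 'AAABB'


Expanding each <count><char> pair:
  4D -> 'DDDD'
  8D -> 'DDDDDDDD'
  9E -> 'EEEEEEEEE'
  4B -> 'BBBB'

Decoded = DDDDDDDDDDDDEEEEEEEEEBBBB


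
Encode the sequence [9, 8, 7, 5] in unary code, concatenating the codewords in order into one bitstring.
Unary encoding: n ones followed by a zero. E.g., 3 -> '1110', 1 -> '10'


Encode each number as n ones followed by a terminating 0:
  9 -> 1111111110 (10 bits)
  8 -> 111111110 (9 bits)
  7 -> 11111110 (8 bits)
  5 -> 111110 (6 bits)
Total length = 10 + 9 + 8 + 6 = 33 bits.

Unary([9, 8, 7, 5]) = 111111111011111111011111110111110 (33 bits)


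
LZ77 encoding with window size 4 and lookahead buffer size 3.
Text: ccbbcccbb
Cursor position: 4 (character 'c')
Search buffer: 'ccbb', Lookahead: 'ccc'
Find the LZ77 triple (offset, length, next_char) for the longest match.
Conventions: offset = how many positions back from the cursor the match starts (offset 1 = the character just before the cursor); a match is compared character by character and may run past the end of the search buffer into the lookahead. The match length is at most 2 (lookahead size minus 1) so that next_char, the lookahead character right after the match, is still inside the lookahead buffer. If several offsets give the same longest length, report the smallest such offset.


Try each offset into the search buffer:
  offset=1 (pos 3, char 'b'): match length 0
  offset=2 (pos 2, char 'b'): match length 0
  offset=3 (pos 1, char 'c'): match length 1
  offset=4 (pos 0, char 'c'): match length 2
Longest match has length 2 at offset 4.
next_char = character at position 4 + 2 = 6 -> 'c'

Best match: offset=4, length=2 (matching 'cc' starting at position 0)
LZ77 triple: (4, 2, 'c')


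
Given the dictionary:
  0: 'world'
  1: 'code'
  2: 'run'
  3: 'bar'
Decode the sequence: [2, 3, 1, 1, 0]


Look up each index in the dictionary:
  2 -> 'run'
  3 -> 'bar'
  1 -> 'code'
  1 -> 'code'
  0 -> 'world'

Decoded: "run bar code code world"


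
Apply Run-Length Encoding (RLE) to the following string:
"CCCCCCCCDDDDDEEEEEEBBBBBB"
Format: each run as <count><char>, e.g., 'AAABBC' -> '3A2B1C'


Scanning runs left to right:
  i=0: run of 'C' x 8 -> '8C'
  i=8: run of 'D' x 5 -> '5D'
  i=13: run of 'E' x 6 -> '6E'
  i=19: run of 'B' x 6 -> '6B'

RLE = 8C5D6E6B


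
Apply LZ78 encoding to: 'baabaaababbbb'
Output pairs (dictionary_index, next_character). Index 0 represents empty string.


LZ78 encoding steps:
Dictionary: {0: ''}
Step 1: w='' (idx 0), next='b' -> output (0, 'b'), add 'b' as idx 1
Step 2: w='' (idx 0), next='a' -> output (0, 'a'), add 'a' as idx 2
Step 3: w='a' (idx 2), next='b' -> output (2, 'b'), add 'ab' as idx 3
Step 4: w='a' (idx 2), next='a' -> output (2, 'a'), add 'aa' as idx 4
Step 5: w='ab' (idx 3), next='a' -> output (3, 'a'), add 'aba' as idx 5
Step 6: w='b' (idx 1), next='b' -> output (1, 'b'), add 'bb' as idx 6
Step 7: w='bb' (idx 6), end of input -> output (6, '')


Encoded: [(0, 'b'), (0, 'a'), (2, 'b'), (2, 'a'), (3, 'a'), (1, 'b'), (6, '')]


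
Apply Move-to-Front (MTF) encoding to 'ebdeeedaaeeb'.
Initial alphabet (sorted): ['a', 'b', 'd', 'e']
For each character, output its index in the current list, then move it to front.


MTF encoding:
'e': index 3 in ['a', 'b', 'd', 'e'] -> ['e', 'a', 'b', 'd']
'b': index 2 in ['e', 'a', 'b', 'd'] -> ['b', 'e', 'a', 'd']
'd': index 3 in ['b', 'e', 'a', 'd'] -> ['d', 'b', 'e', 'a']
'e': index 2 in ['d', 'b', 'e', 'a'] -> ['e', 'd', 'b', 'a']
'e': index 0 in ['e', 'd', 'b', 'a'] -> ['e', 'd', 'b', 'a']
'e': index 0 in ['e', 'd', 'b', 'a'] -> ['e', 'd', 'b', 'a']
'd': index 1 in ['e', 'd', 'b', 'a'] -> ['d', 'e', 'b', 'a']
'a': index 3 in ['d', 'e', 'b', 'a'] -> ['a', 'd', 'e', 'b']
'a': index 0 in ['a', 'd', 'e', 'b'] -> ['a', 'd', 'e', 'b']
'e': index 2 in ['a', 'd', 'e', 'b'] -> ['e', 'a', 'd', 'b']
'e': index 0 in ['e', 'a', 'd', 'b'] -> ['e', 'a', 'd', 'b']
'b': index 3 in ['e', 'a', 'd', 'b'] -> ['b', 'e', 'a', 'd']


Output: [3, 2, 3, 2, 0, 0, 1, 3, 0, 2, 0, 3]


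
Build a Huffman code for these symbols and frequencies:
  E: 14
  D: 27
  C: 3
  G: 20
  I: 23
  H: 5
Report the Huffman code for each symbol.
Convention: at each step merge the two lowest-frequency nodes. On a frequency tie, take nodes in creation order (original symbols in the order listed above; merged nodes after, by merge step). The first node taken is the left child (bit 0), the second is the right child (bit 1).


Huffman tree construction:
Step 1: Merge C(3) + H(5) = 8
Step 2: Merge (C+H)(8) + E(14) = 22
Step 3: Merge G(20) + ((C+H)+E)(22) = 42
Step 4: Merge I(23) + D(27) = 50
Step 5: Merge (G+((C+H)+E))(42) + (I+D)(50) = 92
Read each symbol's code off the tree from the root (left child = 0, right child = 1).

Codes:
  E: 011 (length 3)
  D: 11 (length 2)
  C: 0100 (length 4)
  G: 00 (length 2)
  I: 10 (length 2)
  H: 0101 (length 4)
Average code length: 214/92 = 2.3261 bits/symbol


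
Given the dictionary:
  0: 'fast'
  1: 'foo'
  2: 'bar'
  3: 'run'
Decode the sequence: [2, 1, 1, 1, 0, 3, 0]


Look up each index in the dictionary:
  2 -> 'bar'
  1 -> 'foo'
  1 -> 'foo'
  1 -> 'foo'
  0 -> 'fast'
  3 -> 'run'
  0 -> 'fast'

Decoded: "bar foo foo foo fast run fast"


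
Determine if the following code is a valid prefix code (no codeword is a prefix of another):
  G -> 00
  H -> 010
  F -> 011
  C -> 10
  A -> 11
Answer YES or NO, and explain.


Checking each pair (does one codeword prefix another?):
  G='00' vs H='010': no prefix
  G='00' vs F='011': no prefix
  G='00' vs C='10': no prefix
  G='00' vs A='11': no prefix
  H='010' vs G='00': no prefix
  H='010' vs F='011': no prefix
  H='010' vs C='10': no prefix
  H='010' vs A='11': no prefix
  F='011' vs G='00': no prefix
  F='011' vs H='010': no prefix
  F='011' vs C='10': no prefix
  F='011' vs A='11': no prefix
  C='10' vs G='00': no prefix
  C='10' vs H='010': no prefix
  C='10' vs F='011': no prefix
  C='10' vs A='11': no prefix
  A='11' vs G='00': no prefix
  A='11' vs H='010': no prefix
  A='11' vs F='011': no prefix
  A='11' vs C='10': no prefix
No violation found over all pairs.

YES -- this is a valid prefix code. No codeword is a prefix of any other codeword.


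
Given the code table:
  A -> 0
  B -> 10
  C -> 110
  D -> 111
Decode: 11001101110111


Decoding:
110 -> C
0 -> A
110 -> C
111 -> D
0 -> A
111 -> D


Result: CACDAD


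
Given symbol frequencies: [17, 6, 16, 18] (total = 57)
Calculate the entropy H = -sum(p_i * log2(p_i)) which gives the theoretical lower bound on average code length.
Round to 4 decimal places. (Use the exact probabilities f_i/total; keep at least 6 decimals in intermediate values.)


Per-symbol terms -p_i * log2(p_i) with p_i = f_i/57:
  p = 17/57 = 0.298246: log2(p) = -1.745427, -p*log2(p) = 0.520566
  p = 6/57 = 0.105263: log2(p) = -3.247928, -p*log2(p) = 0.341887
  p = 16/57 = 0.280702: log2(p) = -1.832890, -p*log2(p) = 0.514495
  p = 18/57 = 0.315789: log2(p) = -1.662965, -p*log2(p) = 0.525147
H = 0.520566 + 0.341887 + 0.514495 + 0.525147 = 1.902095

H = 1.9021 bits/symbol


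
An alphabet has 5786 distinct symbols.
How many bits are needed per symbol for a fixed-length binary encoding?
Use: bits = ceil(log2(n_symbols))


log2(5786) = 12.4984
Bracket: 2^12 = 4096 < 5786 <= 2^13 = 8192
So ceil(log2(5786)) = 13

bits = ceil(log2(5786)) = ceil(12.4984) = 13 bits


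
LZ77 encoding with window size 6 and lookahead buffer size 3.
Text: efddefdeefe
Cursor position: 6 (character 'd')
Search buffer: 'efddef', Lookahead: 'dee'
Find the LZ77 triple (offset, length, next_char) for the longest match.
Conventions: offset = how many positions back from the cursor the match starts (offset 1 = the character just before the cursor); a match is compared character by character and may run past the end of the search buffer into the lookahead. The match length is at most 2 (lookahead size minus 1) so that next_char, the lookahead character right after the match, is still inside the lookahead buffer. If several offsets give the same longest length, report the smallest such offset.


Try each offset into the search buffer:
  offset=1 (pos 5, char 'f'): match length 0
  offset=2 (pos 4, char 'e'): match length 0
  offset=3 (pos 3, char 'd'): match length 2
  offset=4 (pos 2, char 'd'): match length 1
  offset=5 (pos 1, char 'f'): match length 0
  offset=6 (pos 0, char 'e'): match length 0
Longest match has length 2 at offset 3.
next_char = character at position 6 + 2 = 8 -> 'e'

Best match: offset=3, length=2 (matching 'de' starting at position 3)
LZ77 triple: (3, 2, 'e')


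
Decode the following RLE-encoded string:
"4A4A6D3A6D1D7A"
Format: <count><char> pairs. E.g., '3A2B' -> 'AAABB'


Expanding each <count><char> pair:
  4A -> 'AAAA'
  4A -> 'AAAA'
  6D -> 'DDDDDD'
  3A -> 'AAA'
  6D -> 'DDDDDD'
  1D -> 'D'
  7A -> 'AAAAAAA'

Decoded = AAAAAAAADDDDDDAAADDDDDDDAAAAAAA


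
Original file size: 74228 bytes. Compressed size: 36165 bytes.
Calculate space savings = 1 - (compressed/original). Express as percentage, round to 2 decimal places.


ratio = compressed/original = 36165/74228 = 0.487215
savings = 1 - ratio = 1 - 0.487215 = 0.512785
as a percentage: 0.512785 * 100 = 51.28%

Space savings = 1 - 36165/74228 = 51.28%


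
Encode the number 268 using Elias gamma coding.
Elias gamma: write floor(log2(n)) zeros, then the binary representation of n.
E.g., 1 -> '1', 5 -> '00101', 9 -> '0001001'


num_bits = floor(log2(268)) + 1 = 9
leading_zeros = num_bits - 1 = 8
binary(268) = 100001100

Elias gamma(268) = '00000000' + '100001100' = 00000000100001100 (17 bits)


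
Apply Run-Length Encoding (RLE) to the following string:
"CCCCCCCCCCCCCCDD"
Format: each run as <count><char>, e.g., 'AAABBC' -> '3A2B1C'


Scanning runs left to right:
  i=0: run of 'C' x 14 -> '14C'
  i=14: run of 'D' x 2 -> '2D'

RLE = 14C2D


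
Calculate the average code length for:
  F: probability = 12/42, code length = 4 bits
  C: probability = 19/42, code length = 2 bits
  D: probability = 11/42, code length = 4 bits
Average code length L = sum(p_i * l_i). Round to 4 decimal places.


Weighted contributions p_i * l_i:
  F: (12/42) * 4 = 48/42
  C: (19/42) * 2 = 38/42
  D: (11/42) * 4 = 44/42
Sum = (48 + 38 + 44)/42 = 130/42

L = 130/42 = 3.0952 bits/symbol


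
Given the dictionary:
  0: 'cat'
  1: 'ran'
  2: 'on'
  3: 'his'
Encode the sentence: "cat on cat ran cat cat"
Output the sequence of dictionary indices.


Look up each word in the dictionary:
  'cat' -> 0
  'on' -> 2
  'cat' -> 0
  'ran' -> 1
  'cat' -> 0
  'cat' -> 0

Encoded: [0, 2, 0, 1, 0, 0]


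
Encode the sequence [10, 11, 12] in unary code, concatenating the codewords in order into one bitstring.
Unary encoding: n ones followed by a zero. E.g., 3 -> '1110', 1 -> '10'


Encode each number as n ones followed by a terminating 0:
  10 -> 11111111110 (11 bits)
  11 -> 111111111110 (12 bits)
  12 -> 1111111111110 (13 bits)
Total length = 11 + 12 + 13 = 36 bits.

Unary([10, 11, 12]) = 111111111101111111111101111111111110 (36 bits)


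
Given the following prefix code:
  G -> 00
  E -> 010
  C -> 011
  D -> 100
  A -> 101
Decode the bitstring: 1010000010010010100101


Decoding step by step:
Bits 101 -> A
Bits 00 -> G
Bits 00 -> G
Bits 010 -> E
Bits 010 -> E
Bits 010 -> E
Bits 100 -> D
Bits 101 -> A


Decoded message: AGGEEEDA


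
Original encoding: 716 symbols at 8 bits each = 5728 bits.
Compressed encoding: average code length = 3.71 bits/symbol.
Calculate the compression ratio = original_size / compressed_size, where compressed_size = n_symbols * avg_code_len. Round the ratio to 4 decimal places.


original_size = n_symbols * orig_bits = 716 * 8 = 5728 bits
compressed_size = n_symbols * avg_code_len = 716 * 3.71 = 2656.36 bits
ratio = original_size / compressed_size = 5728 / 2656.36 = 2.1563

Compression ratio = 2.1563


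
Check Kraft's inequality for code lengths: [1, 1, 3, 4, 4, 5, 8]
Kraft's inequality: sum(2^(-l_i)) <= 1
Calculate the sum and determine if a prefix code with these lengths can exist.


Sum = 2^(-1) + 2^(-1) + 2^(-3) + 2^(-4) + 2^(-4) + 2^(-5) + 2^(-8)
    = 0.5 + 0.5 + 0.125 + 0.0625 + 0.0625 + 0.03125 + 0.00390625
    = 329/256 = 1.28515625
Since 1.28515625 > 1, Kraft's inequality is NOT satisfied.
A prefix code with these lengths CANNOT exist.

Kraft sum = 1.28515625. Not satisfied.


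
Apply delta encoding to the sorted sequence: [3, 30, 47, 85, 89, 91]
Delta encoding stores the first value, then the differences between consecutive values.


First value: 3
Deltas:
  30 - 3 = 27
  47 - 30 = 17
  85 - 47 = 38
  89 - 85 = 4
  91 - 89 = 2


Delta encoded: [3, 27, 17, 38, 4, 2]


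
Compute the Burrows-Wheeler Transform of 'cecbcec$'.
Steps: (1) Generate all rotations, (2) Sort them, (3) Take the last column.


Rotations (sorted):
  0: $cecbcec -> last char: c
  1: bcec$cec -> last char: c
  2: c$cecbce -> last char: e
  3: cbcec$ce -> last char: e
  4: cec$cecb -> last char: b
  5: cecbcec$ -> last char: $
  6: ec$cecbc -> last char: c
  7: ecbcec$c -> last char: c


BWT = cceeb$cc


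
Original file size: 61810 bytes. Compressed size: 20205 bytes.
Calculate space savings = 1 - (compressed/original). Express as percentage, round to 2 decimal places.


ratio = compressed/original = 20205/61810 = 0.326889
savings = 1 - ratio = 1 - 0.326889 = 0.673111
as a percentage: 0.673111 * 100 = 67.31%

Space savings = 1 - 20205/61810 = 67.31%


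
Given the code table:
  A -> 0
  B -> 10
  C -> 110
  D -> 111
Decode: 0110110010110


Decoding:
0 -> A
110 -> C
110 -> C
0 -> A
10 -> B
110 -> C


Result: ACCABC


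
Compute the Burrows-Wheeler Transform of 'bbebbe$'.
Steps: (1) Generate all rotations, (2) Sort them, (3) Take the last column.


Rotations (sorted):
  0: $bbebbe -> last char: e
  1: bbe$bbe -> last char: e
  2: bbebbe$ -> last char: $
  3: be$bbeb -> last char: b
  4: bebbe$b -> last char: b
  5: e$bbebb -> last char: b
  6: ebbe$bb -> last char: b


BWT = ee$bbbb


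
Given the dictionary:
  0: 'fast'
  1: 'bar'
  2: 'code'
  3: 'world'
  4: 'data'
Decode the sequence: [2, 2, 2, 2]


Look up each index in the dictionary:
  2 -> 'code'
  2 -> 'code'
  2 -> 'code'
  2 -> 'code'

Decoded: "code code code code"


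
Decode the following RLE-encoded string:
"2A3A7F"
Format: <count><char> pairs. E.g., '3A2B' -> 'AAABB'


Expanding each <count><char> pair:
  2A -> 'AA'
  3A -> 'AAA'
  7F -> 'FFFFFFF'

Decoded = AAAAAFFFFFFF


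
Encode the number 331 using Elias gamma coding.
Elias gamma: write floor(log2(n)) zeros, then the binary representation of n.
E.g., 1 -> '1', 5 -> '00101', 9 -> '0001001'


num_bits = floor(log2(331)) + 1 = 9
leading_zeros = num_bits - 1 = 8
binary(331) = 101001011

Elias gamma(331) = '00000000' + '101001011' = 00000000101001011 (17 bits)


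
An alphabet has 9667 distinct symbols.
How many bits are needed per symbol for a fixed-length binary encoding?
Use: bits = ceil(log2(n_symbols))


log2(9667) = 13.2389
Bracket: 2^13 = 8192 < 9667 <= 2^14 = 16384
So ceil(log2(9667)) = 14

bits = ceil(log2(9667)) = ceil(13.2389) = 14 bits


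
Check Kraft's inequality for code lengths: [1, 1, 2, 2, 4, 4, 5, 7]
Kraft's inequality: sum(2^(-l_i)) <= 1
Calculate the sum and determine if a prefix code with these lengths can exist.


Sum = 2^(-1) + 2^(-1) + 2^(-2) + 2^(-2) + 2^(-4) + 2^(-4) + 2^(-5) + 2^(-7)
    = 0.5 + 0.5 + 0.25 + 0.25 + 0.0625 + 0.0625 + 0.03125 + 0.0078125
    = 213/128 = 1.6640625
Since 1.6640625 > 1, Kraft's inequality is NOT satisfied.
A prefix code with these lengths CANNOT exist.

Kraft sum = 1.6640625. Not satisfied.


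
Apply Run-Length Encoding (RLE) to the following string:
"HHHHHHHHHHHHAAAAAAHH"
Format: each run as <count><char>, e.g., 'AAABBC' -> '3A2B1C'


Scanning runs left to right:
  i=0: run of 'H' x 12 -> '12H'
  i=12: run of 'A' x 6 -> '6A'
  i=18: run of 'H' x 2 -> '2H'

RLE = 12H6A2H


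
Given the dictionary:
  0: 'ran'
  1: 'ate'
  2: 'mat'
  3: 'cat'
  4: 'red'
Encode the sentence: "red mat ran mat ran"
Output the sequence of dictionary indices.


Look up each word in the dictionary:
  'red' -> 4
  'mat' -> 2
  'ran' -> 0
  'mat' -> 2
  'ran' -> 0

Encoded: [4, 2, 0, 2, 0]


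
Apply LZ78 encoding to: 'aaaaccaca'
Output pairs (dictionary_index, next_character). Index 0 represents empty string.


LZ78 encoding steps:
Dictionary: {0: ''}
Step 1: w='' (idx 0), next='a' -> output (0, 'a'), add 'a' as idx 1
Step 2: w='a' (idx 1), next='a' -> output (1, 'a'), add 'aa' as idx 2
Step 3: w='a' (idx 1), next='c' -> output (1, 'c'), add 'ac' as idx 3
Step 4: w='' (idx 0), next='c' -> output (0, 'c'), add 'c' as idx 4
Step 5: w='ac' (idx 3), next='a' -> output (3, 'a'), add 'aca' as idx 5


Encoded: [(0, 'a'), (1, 'a'), (1, 'c'), (0, 'c'), (3, 'a')]


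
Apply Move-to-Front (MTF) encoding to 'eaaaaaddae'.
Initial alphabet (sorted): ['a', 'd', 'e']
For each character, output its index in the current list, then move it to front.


MTF encoding:
'e': index 2 in ['a', 'd', 'e'] -> ['e', 'a', 'd']
'a': index 1 in ['e', 'a', 'd'] -> ['a', 'e', 'd']
'a': index 0 in ['a', 'e', 'd'] -> ['a', 'e', 'd']
'a': index 0 in ['a', 'e', 'd'] -> ['a', 'e', 'd']
'a': index 0 in ['a', 'e', 'd'] -> ['a', 'e', 'd']
'a': index 0 in ['a', 'e', 'd'] -> ['a', 'e', 'd']
'd': index 2 in ['a', 'e', 'd'] -> ['d', 'a', 'e']
'd': index 0 in ['d', 'a', 'e'] -> ['d', 'a', 'e']
'a': index 1 in ['d', 'a', 'e'] -> ['a', 'd', 'e']
'e': index 2 in ['a', 'd', 'e'] -> ['e', 'a', 'd']


Output: [2, 1, 0, 0, 0, 0, 2, 0, 1, 2]


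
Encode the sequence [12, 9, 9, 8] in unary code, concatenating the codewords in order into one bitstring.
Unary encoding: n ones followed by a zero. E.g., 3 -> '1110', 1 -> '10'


Encode each number as n ones followed by a terminating 0:
  12 -> 1111111111110 (13 bits)
  9 -> 1111111110 (10 bits)
  9 -> 1111111110 (10 bits)
  8 -> 111111110 (9 bits)
Total length = 13 + 10 + 10 + 9 = 42 bits.

Unary([12, 9, 9, 8]) = 111111111111011111111101111111110111111110 (42 bits)


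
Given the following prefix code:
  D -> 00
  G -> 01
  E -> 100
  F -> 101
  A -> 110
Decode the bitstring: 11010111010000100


Decoding step by step:
Bits 110 -> A
Bits 101 -> F
Bits 110 -> A
Bits 100 -> E
Bits 00 -> D
Bits 100 -> E


Decoded message: AFAEDE


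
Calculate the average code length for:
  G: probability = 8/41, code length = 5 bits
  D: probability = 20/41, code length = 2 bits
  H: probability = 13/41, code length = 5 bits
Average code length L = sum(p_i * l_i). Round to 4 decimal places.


Weighted contributions p_i * l_i:
  G: (8/41) * 5 = 40/41
  D: (20/41) * 2 = 40/41
  H: (13/41) * 5 = 65/41
Sum = (40 + 40 + 65)/41 = 145/41

L = 145/41 = 3.5366 bits/symbol


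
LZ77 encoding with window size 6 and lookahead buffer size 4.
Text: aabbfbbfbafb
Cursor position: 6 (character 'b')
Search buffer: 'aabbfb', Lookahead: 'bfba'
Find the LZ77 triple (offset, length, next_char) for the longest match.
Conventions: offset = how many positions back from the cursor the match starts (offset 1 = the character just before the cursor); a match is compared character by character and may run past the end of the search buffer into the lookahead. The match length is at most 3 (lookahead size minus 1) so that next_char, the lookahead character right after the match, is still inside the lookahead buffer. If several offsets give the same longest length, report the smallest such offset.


Try each offset into the search buffer:
  offset=1 (pos 5, char 'b'): match length 1
  offset=2 (pos 4, char 'f'): match length 0
  offset=3 (pos 3, char 'b'): match length 3
  offset=4 (pos 2, char 'b'): match length 1
  offset=5 (pos 1, char 'a'): match length 0
  offset=6 (pos 0, char 'a'): match length 0
Longest match has length 3 at offset 3.
next_char = character at position 6 + 3 = 9 -> 'a'

Best match: offset=3, length=3 (matching 'bfb' starting at position 3)
LZ77 triple: (3, 3, 'a')


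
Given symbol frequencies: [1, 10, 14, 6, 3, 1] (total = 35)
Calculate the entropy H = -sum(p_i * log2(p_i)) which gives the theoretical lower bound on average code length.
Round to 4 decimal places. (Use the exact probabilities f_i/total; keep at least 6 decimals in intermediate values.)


Per-symbol terms -p_i * log2(p_i) with p_i = f_i/35:
  p = 1/35 = 0.028571: log2(p) = -5.129283, -p*log2(p) = 0.146551
  p = 10/35 = 0.285714: log2(p) = -1.807355, -p*log2(p) = 0.516387
  p = 14/35 = 0.400000: log2(p) = -1.321928, -p*log2(p) = 0.528771
  p = 6/35 = 0.171429: log2(p) = -2.544321, -p*log2(p) = 0.436169
  p = 3/35 = 0.085714: log2(p) = -3.544321, -p*log2(p) = 0.303799
  p = 1/35 = 0.028571: log2(p) = -5.129283, -p*log2(p) = 0.146551
H = 0.146551 + 0.516387 + 0.528771 + 0.436169 + 0.303799 + 0.146551 = 2.078228

H = 2.0782 bits/symbol


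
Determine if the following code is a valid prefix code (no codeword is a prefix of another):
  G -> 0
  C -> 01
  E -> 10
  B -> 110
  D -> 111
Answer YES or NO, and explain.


Checking each pair (does one codeword prefix another?):
  G='0' vs C='01': prefix -- VIOLATION

NO -- this is NOT a valid prefix code. G (0) is a prefix of C (01).


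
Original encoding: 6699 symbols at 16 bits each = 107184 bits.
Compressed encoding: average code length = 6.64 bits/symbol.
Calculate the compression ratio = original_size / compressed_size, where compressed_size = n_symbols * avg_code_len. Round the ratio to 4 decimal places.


original_size = n_symbols * orig_bits = 6699 * 16 = 107184 bits
compressed_size = n_symbols * avg_code_len = 6699 * 6.64 = 44481.36 bits
ratio = original_size / compressed_size = 107184 / 44481.36 = 2.4096

Compression ratio = 2.4096


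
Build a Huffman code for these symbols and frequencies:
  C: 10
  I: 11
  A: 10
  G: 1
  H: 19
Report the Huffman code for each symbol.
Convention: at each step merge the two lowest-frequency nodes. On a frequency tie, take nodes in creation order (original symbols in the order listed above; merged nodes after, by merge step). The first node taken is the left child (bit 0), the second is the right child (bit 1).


Huffman tree construction:
Step 1: Merge G(1) + C(10) = 11
Step 2: Merge A(10) + I(11) = 21
Step 3: Merge (G+C)(11) + H(19) = 30
Step 4: Merge (A+I)(21) + ((G+C)+H)(30) = 51
Read each symbol's code off the tree from the root (left child = 0, right child = 1).

Codes:
  C: 101 (length 3)
  I: 01 (length 2)
  A: 00 (length 2)
  G: 100 (length 3)
  H: 11 (length 2)
Average code length: 113/51 = 2.2157 bits/symbol


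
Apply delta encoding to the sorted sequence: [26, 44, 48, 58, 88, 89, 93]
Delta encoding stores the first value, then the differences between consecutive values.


First value: 26
Deltas:
  44 - 26 = 18
  48 - 44 = 4
  58 - 48 = 10
  88 - 58 = 30
  89 - 88 = 1
  93 - 89 = 4


Delta encoded: [26, 18, 4, 10, 30, 1, 4]


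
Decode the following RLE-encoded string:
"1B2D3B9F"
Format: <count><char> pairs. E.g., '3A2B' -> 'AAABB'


Expanding each <count><char> pair:
  1B -> 'B'
  2D -> 'DD'
  3B -> 'BBB'
  9F -> 'FFFFFFFFF'

Decoded = BDDBBBFFFFFFFFF


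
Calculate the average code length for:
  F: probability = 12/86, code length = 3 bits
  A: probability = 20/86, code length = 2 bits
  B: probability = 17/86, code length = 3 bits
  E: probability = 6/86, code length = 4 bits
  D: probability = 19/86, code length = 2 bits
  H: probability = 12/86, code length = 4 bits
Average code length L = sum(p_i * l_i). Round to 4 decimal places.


Weighted contributions p_i * l_i:
  F: (12/86) * 3 = 36/86
  A: (20/86) * 2 = 40/86
  B: (17/86) * 3 = 51/86
  E: (6/86) * 4 = 24/86
  D: (19/86) * 2 = 38/86
  H: (12/86) * 4 = 48/86
Sum = (36 + 40 + 51 + 24 + 38 + 48)/86 = 237/86

L = 237/86 = 2.7558 bits/symbol


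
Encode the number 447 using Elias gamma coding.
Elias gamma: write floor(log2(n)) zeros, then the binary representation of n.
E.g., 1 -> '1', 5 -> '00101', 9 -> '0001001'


num_bits = floor(log2(447)) + 1 = 9
leading_zeros = num_bits - 1 = 8
binary(447) = 110111111

Elias gamma(447) = '00000000' + '110111111' = 00000000110111111 (17 bits)


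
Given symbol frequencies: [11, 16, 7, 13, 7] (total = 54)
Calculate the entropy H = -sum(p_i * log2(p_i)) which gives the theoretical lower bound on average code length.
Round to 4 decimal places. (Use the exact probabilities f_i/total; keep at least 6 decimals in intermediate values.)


Per-symbol terms -p_i * log2(p_i) with p_i = f_i/54:
  p = 11/54 = 0.203704: log2(p) = -2.295456, -p*log2(p) = 0.467593
  p = 16/54 = 0.296296: log2(p) = -1.754888, -p*log2(p) = 0.519967
  p = 7/54 = 0.129630: log2(p) = -2.947533, -p*log2(p) = 0.382088
  p = 13/54 = 0.240741: log2(p) = -2.054448, -p*log2(p) = 0.494589
  p = 7/54 = 0.129630: log2(p) = -2.947533, -p*log2(p) = 0.382088
H = 0.467593 + 0.519967 + 0.382088 + 0.494589 + 0.382088 = 2.246325

H = 2.2463 bits/symbol


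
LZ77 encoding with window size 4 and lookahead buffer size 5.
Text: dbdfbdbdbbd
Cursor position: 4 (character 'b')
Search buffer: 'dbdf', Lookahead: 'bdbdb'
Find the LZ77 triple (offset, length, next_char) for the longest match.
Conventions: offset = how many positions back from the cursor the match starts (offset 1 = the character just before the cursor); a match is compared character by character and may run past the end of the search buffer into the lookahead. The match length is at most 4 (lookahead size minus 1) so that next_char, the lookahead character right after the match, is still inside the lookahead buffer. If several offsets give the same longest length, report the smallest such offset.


Try each offset into the search buffer:
  offset=1 (pos 3, char 'f'): match length 0
  offset=2 (pos 2, char 'd'): match length 0
  offset=3 (pos 1, char 'b'): match length 2
  offset=4 (pos 0, char 'd'): match length 0
Longest match has length 2 at offset 3.
next_char = character at position 4 + 2 = 6 -> 'b'

Best match: offset=3, length=2 (matching 'bd' starting at position 1)
LZ77 triple: (3, 2, 'b')
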